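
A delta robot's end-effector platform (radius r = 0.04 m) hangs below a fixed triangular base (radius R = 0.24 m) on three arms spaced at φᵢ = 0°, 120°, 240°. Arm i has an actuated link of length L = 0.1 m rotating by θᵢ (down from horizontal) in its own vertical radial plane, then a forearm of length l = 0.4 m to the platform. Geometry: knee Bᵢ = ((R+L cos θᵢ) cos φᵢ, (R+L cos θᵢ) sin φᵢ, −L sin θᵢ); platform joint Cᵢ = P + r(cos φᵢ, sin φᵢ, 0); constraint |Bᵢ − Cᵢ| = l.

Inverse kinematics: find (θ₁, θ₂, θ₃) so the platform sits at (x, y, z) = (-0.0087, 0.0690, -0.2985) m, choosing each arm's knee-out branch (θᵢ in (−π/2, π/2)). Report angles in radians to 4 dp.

rotate P by −φ1: (-0.0087, 0.0690, -0.2985)
  A=0.2087, B=-0.2985, C=(l²−L²−A²−y'²−z²)/(2L)=0.0629
  √(A²+B²)=0.3642;  θ1 = -0.9606+1.3972 ≈ 0.4366
rotate P by −φ2: (0.0641, -0.0270, -0.2985)
  e−x'=0.1359;  (l²−L²−(e−x')²−y'²−z²)/2L = 0.2085
  θ2 = atan2(B,A) + arccos(C/0.3280) = -0.2618
rotate P by −φ3: (-0.0554, -0.0420, -0.2985)
  A=0.2554, B=-0.2985, C=(l²−L²−A²−y'²−z²)/(2L)=-0.0305
  γ=atan2(-0.2985,0.2554)=-0.8630;  ψ=arccos(-0.0777)=1.6485;  θ3=γ+ψ≈0.7855

θ₁ = 0.4366, θ₂ = -0.2618, θ₃ = 0.7855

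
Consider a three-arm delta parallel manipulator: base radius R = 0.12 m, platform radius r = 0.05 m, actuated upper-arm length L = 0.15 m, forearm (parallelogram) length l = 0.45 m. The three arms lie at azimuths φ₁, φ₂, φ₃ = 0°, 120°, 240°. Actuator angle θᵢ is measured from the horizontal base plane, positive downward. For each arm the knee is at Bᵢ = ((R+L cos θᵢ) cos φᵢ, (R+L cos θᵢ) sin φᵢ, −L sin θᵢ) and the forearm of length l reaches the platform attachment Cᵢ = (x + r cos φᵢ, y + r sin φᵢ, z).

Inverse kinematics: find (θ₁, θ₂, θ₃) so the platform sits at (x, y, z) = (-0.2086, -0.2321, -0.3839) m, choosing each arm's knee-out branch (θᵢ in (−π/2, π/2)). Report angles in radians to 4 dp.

arm 1 (φ=0.0°): x'=-0.2086, y'=-0.2321
  A=0.2786, B=-0.3839, C=(l²−L²−A²−y'²−z²)/(2L)=-0.3296
  θ1 = atan2(B,A) + arccos(C/0.4743) = 1.3959
rotate P by −φ2: (-0.0967, 0.2967, -0.3839)
  e−x'=0.1667;  (l²−L²−(e−x')²−y'²−z²)/2L = -0.2773
  √(A²+B²)=0.4185;  θ2 = -1.1611+2.2951 ≈ 1.1340
φ3=240.0° → target in arm frame (0.3053, -0.0646)
  A=-0.2353, B=-0.3839, C=(l²−L²−A²−y'²−z²)/(2L)=-0.0897
  θ3 = atan2(B,A) + arccos(C/0.4503) = -0.3492

θ₁ = 1.3959, θ₂ = 1.1340, θ₃ = -0.3492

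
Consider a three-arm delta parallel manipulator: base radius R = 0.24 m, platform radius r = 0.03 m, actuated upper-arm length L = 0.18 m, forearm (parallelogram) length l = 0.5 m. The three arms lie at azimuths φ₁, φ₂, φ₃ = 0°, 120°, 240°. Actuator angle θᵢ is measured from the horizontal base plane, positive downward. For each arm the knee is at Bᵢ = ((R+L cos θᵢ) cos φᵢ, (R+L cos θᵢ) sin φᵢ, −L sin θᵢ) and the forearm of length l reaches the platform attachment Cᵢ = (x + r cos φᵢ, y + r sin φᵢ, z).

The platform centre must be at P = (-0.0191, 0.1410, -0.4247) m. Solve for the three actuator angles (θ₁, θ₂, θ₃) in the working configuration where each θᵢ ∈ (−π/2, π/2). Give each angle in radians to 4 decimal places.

rotate P by −φ1: (-0.0191, 0.1410, -0.4247)
  e−x'=0.2291;  (l²−L²−(e−x')²−y'²−z²)/2L = -0.0976
  γ=atan2(-0.4247,0.2291)=-1.0761;  ψ=arccos(-0.2023)=1.7745;  θ1=γ+ψ≈0.6984
arm 2 (φ=120.0°): x'=0.1317, y'=-0.0540
  A cos θ + B sin θ = C:  0.0783·cos θ + -0.4247·sin θ = 0.0783
  √(A²+B²)=0.4319;  θ2 = -1.3884+1.3885 ≈ 0.0001
arm 3 (φ=240.0°): x'=-0.1126, y'=-0.0870
  A=0.3226, B=-0.4247, C=(l²−L²−A²−y'²−z²)/(2L)=-0.2066
  γ=atan2(-0.4247,0.3226)=-0.9212;  ψ=arccos(-0.3875)=1.9687;  θ3=γ+ψ≈1.0474

θ₁ = 0.6984, θ₂ = 0.0001, θ₃ = 1.0474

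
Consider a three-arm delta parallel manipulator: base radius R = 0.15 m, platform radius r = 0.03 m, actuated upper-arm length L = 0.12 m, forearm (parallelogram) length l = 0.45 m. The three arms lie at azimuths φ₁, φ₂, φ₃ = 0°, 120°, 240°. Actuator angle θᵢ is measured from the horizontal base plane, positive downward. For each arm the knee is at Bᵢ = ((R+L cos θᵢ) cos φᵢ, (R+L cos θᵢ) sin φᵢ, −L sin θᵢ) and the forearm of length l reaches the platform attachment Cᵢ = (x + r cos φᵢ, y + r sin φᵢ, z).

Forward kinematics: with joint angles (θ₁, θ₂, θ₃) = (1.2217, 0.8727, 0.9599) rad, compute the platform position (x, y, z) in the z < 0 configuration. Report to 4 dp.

φ1=0.0°: virtual centre (0.1610, 0.0000, -0.1128), radius l
φ2=120.0°: virtual centre (-0.0986, 0.1707, -0.0919), radius l
S3 = (0.1888·cos240.0°, 0.1888·sin240.0°, -0.0983) = (-0.0944, -0.1635, -0.0983)
|S₂|²−|S₁|² = 0.0087;  |S₃|²−|S₁|² = 0.0067
[-0.5192 0.3414 0.0417]·P = 0.0087;  [-0.5109 -0.3271 0.0289]·P = 0.0067
det = 0.3443;  x = -0.0148+0.0683z,  y = 0.0028+-0.0182z
sphere 1 gives Az²+Bz+C=0 with A=1.0050, B=0.2014, C=-0.1588;  B²−4AC=0.6791;  roots -0.5102, 0.3098;  negative root z = -0.5102
x = -0.0497, y = 0.0121

(-0.0497, 0.0121, -0.5102)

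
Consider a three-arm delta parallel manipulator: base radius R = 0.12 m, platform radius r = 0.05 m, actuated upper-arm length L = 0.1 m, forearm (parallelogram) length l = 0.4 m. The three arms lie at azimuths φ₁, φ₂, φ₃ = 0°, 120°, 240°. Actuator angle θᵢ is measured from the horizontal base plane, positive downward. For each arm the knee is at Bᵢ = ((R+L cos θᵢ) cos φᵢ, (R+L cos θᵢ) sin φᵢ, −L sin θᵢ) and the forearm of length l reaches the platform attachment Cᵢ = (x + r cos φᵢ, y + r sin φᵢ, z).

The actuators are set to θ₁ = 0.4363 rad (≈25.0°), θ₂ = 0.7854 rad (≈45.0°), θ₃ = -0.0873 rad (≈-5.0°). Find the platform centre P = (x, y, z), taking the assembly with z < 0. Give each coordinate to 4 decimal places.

centre 1 = (0.1606·cos0.0°, 0.1606·sin0.0°, -0.0423) = (0.1606, 0.0000, -0.0423)
centre 2 = (0.1407·cos120.0°, 0.1407·sin120.0°, -0.0707) = (-0.0704, 0.1219, -0.0707)
centre 3 = (0.1696·cos240.0°, 0.1696·sin240.0°, 0.0087) = (-0.0848, -0.1469, 0.0087)
eliminate P² terms by subtracting sphere 1 from 2 and 3
plane₁₂: -0.4620x+0.2437y+-0.0569z = -0.0028
Cramer: x(z) = 0.0020+0.0318z;  y(z) = -0.0076+0.2938z
quadratic in z: (1.0874)z²+(0.0699)z+(-0.1330)=0, √Δ=0.7638 → z ∈ {-0.3834, 0.3190}; z = -0.3834 (taking z<0)
x = -0.0102, y = -0.1203

(-0.0102, -0.1203, -0.3834)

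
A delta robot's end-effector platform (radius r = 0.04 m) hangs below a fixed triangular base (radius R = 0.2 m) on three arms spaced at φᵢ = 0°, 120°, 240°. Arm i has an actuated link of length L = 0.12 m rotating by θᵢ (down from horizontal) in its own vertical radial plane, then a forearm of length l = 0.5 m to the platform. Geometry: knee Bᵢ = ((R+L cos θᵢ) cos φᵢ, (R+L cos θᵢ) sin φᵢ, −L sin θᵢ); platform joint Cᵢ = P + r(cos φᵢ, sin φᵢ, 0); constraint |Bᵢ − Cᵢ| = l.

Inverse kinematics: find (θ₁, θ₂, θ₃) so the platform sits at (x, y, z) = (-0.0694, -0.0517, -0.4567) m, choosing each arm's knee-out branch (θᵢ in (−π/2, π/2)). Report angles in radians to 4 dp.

rotate P by −φ1: (-0.0694, -0.0517, -0.4567)
  A cos θ + B sin θ = C:  0.2294·cos θ + -0.4567·sin θ = -0.1178
  √(A²+B²)=0.5111;  θ1 = -1.1053+1.8034 ≈ 0.6981
arm 2 (φ=120.0°): x'=-0.0101, y'=0.0860
  A cos θ + B sin θ = C:  0.1701·cos θ + -0.4567·sin θ = -0.0387
  θ2 = atan2(B,A) + arccos(C/0.4873) = 0.4360
rotate P by −φ3: (0.0795, -0.0343, -0.4567)
  e−x'=0.0805;  (l²−L²−(e−x')²−y'²−z²)/2L = 0.0807
  γ=atan2(-0.4567,0.0805)=-1.3963;  ψ=arccos(0.1740)=1.3959;  θ3=γ+ψ≈-0.0004

θ₁ = 0.6981, θ₂ = 0.4360, θ₃ = -0.0004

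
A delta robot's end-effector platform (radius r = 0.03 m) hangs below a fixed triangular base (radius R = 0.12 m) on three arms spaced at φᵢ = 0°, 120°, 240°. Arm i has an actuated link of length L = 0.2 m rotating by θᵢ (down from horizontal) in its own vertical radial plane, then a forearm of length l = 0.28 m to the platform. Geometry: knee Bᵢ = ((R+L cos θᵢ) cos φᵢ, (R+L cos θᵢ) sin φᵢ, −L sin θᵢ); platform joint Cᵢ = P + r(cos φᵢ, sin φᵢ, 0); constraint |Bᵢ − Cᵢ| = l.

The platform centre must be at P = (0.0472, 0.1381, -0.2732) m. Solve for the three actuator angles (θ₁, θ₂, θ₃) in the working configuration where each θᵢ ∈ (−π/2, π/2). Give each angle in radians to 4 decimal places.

arm 1 (φ=0.0°): x'=0.0472, y'=0.1381
  A=0.0428, B=-0.2732, C=(l²−L²−A²−y'²−z²)/(2L)=-0.1429
  θ1 = atan2(B,A) + arccos(C/0.2765) = 0.6983
rotate P by −φ2: (0.0960, -0.1099, -0.2732)
  A=-0.0060, B=-0.2732, C=(l²−L²−A²−y'²−z²)/(2L)=-0.1209
  γ=atan2(-0.2732,-0.0060)=-1.5927;  ψ=arccos(-0.4424)=2.0291;  θ2=γ+ψ≈0.4363
rotate P by −φ3: (-0.1432, -0.0282, -0.2732)
  A=0.2332, B=-0.2732, C=(l²−L²−A²−y'²−z²)/(2L)=-0.2285
  θ3 = atan2(B,A) + arccos(C/0.3592) = 1.3962

θ₁ = 0.6983, θ₂ = 0.4363, θ₃ = 1.3962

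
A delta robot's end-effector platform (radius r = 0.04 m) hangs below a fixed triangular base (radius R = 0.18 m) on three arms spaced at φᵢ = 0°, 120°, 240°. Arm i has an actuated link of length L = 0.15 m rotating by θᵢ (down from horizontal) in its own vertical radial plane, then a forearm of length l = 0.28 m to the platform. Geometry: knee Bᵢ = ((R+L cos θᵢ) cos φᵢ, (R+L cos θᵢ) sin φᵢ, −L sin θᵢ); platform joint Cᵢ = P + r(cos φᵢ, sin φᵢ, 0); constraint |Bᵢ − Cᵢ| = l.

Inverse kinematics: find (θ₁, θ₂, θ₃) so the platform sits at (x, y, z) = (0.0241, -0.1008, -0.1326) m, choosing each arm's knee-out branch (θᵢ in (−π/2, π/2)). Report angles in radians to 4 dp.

φ1=0.0° → target in arm frame (0.0241, -0.1008)
  e−x'=0.1159;  (l²−L²−(e−x')²−y'²−z²)/2L = 0.0491
  θ1 = atan2(B,A) + arccos(C/0.1761) = 0.4359
arm 2 (φ=120.0°): x'=-0.0993, y'=0.0295
  A cos θ + B sin θ = C:  0.2393·cos θ + -0.1326·sin θ = -0.0661
  θ2 = atan2(B,A) + arccos(C/0.2736) = 1.3090
rotate P by −φ3: (0.0752, 0.0713, -0.1326)
  A cos θ + B sin θ = C:  0.0648·cos θ + -0.1326·sin θ = 0.0968
  γ=atan2(-0.1326,0.0648)=-1.1165;  ψ=arccos(0.6561)=0.8552;  θ3=γ+ψ≈-0.2613

θ₁ = 0.4359, θ₂ = 1.3090, θ₃ = -0.2613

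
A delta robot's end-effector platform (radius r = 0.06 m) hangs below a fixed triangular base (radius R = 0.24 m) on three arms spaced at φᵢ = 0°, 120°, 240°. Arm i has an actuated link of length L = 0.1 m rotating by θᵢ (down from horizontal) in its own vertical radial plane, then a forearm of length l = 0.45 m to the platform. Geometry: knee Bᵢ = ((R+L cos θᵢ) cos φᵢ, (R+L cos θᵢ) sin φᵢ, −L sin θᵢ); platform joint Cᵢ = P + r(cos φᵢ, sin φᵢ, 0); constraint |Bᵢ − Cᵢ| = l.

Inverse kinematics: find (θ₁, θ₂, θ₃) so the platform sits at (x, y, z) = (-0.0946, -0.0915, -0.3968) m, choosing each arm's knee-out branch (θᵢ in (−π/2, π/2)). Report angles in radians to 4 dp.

φ1=0.0° → target in arm frame (-0.0946, -0.0915)
  e−x'=0.2746;  (l²−L²−(e−x')²−y'²−z²)/2L = -0.2436
  γ=atan2(-0.3968,0.2746)=-0.9654;  ψ=arccos(-0.5049)=2.1001;  θ1=γ+ψ≈1.1346
φ2=120.0° → target in arm frame (-0.0319, 0.1277)
  A=0.2119, B=-0.3968, C=(l²−L²−A²−y'²−z²)/(2L)=-0.1309
  γ=atan2(-0.3968,0.2119)=-1.0802;  ψ=arccos(-0.2909)=1.8659;  θ2=γ+ψ≈0.7857
rotate P by −φ3: (0.1265, -0.0362, -0.3968)
  A cos θ + B sin θ = C:  0.0535·cos θ + -0.3968·sin θ = 0.1544
  √(A²+B²)=0.4004;  θ3 = -1.4369+1.1749 ≈ -0.2620

θ₁ = 1.1346, θ₂ = 0.7857, θ₃ = -0.2620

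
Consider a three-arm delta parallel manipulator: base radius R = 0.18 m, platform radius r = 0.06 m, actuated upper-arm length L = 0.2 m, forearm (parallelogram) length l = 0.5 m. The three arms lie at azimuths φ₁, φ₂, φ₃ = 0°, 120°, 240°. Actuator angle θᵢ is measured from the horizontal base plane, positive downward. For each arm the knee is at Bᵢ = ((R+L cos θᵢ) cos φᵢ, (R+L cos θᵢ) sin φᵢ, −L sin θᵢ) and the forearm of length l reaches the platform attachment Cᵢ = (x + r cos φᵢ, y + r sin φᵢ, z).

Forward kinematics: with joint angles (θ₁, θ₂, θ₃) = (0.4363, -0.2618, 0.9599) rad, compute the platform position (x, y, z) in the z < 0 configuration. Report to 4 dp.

S1 = (0.3013·cos0.0°, 0.3013·sin0.0°, -0.0845) = (0.3013, 0.0000, -0.0845)
φ2=120.0°: virtual centre (-0.1566, 0.2712, 0.0518), radius l
S3 = (0.2347·cos240.0°, 0.2347·sin240.0°, -0.1638) = (-0.1174, -0.2033, -0.1638)
eliminate P² terms by subtracting sphere 1 from 2 and 3
plane₁₂: -0.9157x+0.5425y+0.2726z = 0.0029
det = 0.8264;  x = 0.0091+0.0300z,  y = 0.0206+-0.4519z
sphere 1 gives Az²+Bz+C=0 with A=1.2051, B=0.1329, C=-0.1571;  B²−4AC=0.7747;  roots -0.4203, 0.3101;  negative root z = -0.4203
x = -0.0035, y = 0.2105

(-0.0035, 0.2105, -0.4203)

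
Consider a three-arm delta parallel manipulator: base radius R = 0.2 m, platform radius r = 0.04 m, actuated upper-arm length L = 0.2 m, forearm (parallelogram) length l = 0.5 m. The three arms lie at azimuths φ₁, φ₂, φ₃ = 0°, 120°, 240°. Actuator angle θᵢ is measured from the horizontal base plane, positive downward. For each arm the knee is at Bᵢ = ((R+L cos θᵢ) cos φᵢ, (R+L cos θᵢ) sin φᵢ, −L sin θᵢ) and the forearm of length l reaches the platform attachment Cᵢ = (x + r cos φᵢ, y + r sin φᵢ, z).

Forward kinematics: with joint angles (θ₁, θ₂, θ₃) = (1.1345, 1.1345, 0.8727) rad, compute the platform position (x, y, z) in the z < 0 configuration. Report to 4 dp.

φ1=0.0°: virtual centre (0.2445, 0.0000, -0.1813), radius l
arm 2 at φ=120.0°: e+L cos θ2 = 0.2445;  S2 = (-0.1223, 0.2118, -0.1813)
φ3=240.0°: virtual centre (-0.1443, -0.2499, -0.1532), radius l
|S₂|²−|S₁|² = 0.0000;  |S₃|²−|S₁|² = 0.0141
[-0.7336 0.4235 0.0000]·P = 0.0000;  [-0.7776 -0.4998 0.0561]·P = 0.0141
det = 0.6959;  x = -0.0086+0.0341z,  y = -0.0149+0.0591z
quadratic in z: (1.0047)z²+(0.3435)z+(-0.1529)=0, √Δ=0.8557 → z ∈ {-0.5968, 0.2549}; z = -0.5968 (taking z<0)
x = -0.0290, y = -0.0501

(-0.0290, -0.0501, -0.5968)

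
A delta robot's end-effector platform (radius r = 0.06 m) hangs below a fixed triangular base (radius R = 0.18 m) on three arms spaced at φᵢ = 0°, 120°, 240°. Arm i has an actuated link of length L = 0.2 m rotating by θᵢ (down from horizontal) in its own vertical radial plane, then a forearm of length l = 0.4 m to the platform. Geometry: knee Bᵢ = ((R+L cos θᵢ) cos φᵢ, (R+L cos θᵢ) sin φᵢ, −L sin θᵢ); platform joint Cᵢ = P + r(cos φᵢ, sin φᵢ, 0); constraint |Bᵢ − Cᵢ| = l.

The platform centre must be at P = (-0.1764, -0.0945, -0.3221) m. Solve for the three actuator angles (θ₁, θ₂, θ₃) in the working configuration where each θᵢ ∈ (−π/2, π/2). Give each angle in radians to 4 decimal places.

rotate P by −φ1: (-0.1764, -0.0945, -0.3221)
  A=0.2964, B=-0.3221, C=(l²−L²−A²−y'²−z²)/(2L)=-0.2013
  θ1 = atan2(B,A) + arccos(C/0.4377) = 1.2218
rotate P by −φ2: (0.0064, 0.2000, -0.3221)
  A=0.1136, B=-0.3221, C=(l²−L²−A²−y'²−z²)/(2L)=-0.0917
  θ2 = atan2(B,A) + arccos(C/0.3416) = 0.6109
rotate P by −φ3: (0.1700, -0.1055, -0.3221)
  e−x'=-0.0500;  (l²−L²−(e−x')²−y'²−z²)/2L = 0.0065
  √(A²+B²)=0.3260;  θ3 = -1.7249+1.5507 ≈ -0.1742

θ₁ = 1.2218, θ₂ = 0.6109, θ₃ = -0.1742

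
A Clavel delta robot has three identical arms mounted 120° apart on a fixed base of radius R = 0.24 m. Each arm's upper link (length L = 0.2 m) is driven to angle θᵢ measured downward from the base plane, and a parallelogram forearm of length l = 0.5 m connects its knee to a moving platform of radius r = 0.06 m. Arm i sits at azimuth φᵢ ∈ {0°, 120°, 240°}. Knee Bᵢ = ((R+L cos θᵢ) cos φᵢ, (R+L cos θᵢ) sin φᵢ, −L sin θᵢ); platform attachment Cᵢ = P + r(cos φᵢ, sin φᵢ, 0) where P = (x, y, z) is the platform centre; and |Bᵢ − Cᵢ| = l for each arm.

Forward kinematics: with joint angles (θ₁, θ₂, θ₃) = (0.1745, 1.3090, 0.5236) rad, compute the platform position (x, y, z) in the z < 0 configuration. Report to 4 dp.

φ1=0.0°: virtual centre (0.3770, 0.0000, -0.0347), radius l
φ2=120.0°: virtual centre (-0.1159, 0.2007, -0.1932), radius l
S3 = (0.3532·cos240.0°, 0.3532·sin240.0°, -0.1000) = (-0.1766, -0.3059, -0.1000)
eliminate P² terms by subtracting sphere 1 from 2 and 3
plane₁₂: -0.9857x+0.4014y+-0.3169z = -0.0523
det = 1.0474;  x = 0.0338+-0.2351z,  y = -0.0472+0.2121z
sphere 1 gives Az²+Bz+C=0 with A=1.1003, B=0.2108, C=-0.1288;  B²−4AC=0.6114;  roots -0.4511, 0.2595;  negative root z = -0.4511
x = 0.1399, y = -0.1429

(0.1399, -0.1429, -0.4511)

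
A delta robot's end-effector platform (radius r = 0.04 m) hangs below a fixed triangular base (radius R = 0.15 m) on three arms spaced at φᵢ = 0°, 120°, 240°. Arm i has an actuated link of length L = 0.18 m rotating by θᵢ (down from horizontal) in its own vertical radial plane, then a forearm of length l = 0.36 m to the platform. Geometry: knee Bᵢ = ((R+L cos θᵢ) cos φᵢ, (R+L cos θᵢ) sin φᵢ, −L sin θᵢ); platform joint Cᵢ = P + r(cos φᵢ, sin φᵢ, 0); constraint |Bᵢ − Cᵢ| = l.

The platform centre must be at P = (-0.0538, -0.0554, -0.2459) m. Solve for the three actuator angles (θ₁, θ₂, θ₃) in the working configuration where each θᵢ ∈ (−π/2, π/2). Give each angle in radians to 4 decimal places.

φ1=0.0° → target in arm frame (-0.0538, -0.0554)
  A=0.1638, B=-0.2459, C=(l²−L²−A²−y'²−z²)/(2L)=0.0190
  γ=atan2(-0.2459,0.1638)=-0.9832;  ψ=arccos(0.0642)=1.5065;  θ1=γ+ψ≈0.5233
rotate P by −φ2: (-0.0211, 0.0743, -0.2459)
  A=0.1311, B=-0.2459, C=(l²−L²−A²−y'²−z²)/(2L)=0.0390
  γ=atan2(-0.2459,0.1311)=-1.0811;  ψ=arccos(0.1399)=1.4305;  θ2=γ+ψ≈0.3494
arm 3 (φ=240.0°): x'=0.0749, y'=-0.0189
  A=0.0351, B=-0.2459, C=(l²−L²−A²−y'²−z²)/(2L)=0.0976
  θ3 = atan2(B,A) + arccos(C/0.2484) = -0.2620

θ₁ = 0.5233, θ₂ = 0.3494, θ₃ = -0.2620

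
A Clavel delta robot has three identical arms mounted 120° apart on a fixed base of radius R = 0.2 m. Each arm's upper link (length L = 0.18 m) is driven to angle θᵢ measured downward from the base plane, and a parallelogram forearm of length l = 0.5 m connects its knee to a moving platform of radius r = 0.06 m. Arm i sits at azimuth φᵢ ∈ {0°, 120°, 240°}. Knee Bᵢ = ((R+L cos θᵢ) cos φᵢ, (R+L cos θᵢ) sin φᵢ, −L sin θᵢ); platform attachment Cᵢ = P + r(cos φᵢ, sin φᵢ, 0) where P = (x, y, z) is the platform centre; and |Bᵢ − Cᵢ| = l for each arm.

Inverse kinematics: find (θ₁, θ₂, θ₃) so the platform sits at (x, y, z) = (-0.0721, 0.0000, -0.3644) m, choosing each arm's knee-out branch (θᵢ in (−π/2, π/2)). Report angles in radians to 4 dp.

θ₁ = 0.2616, θ₂ = -0.2619, θ₃ = -0.2619

rotate P by −φ1: (-0.0721, 0.0000, -0.3644)
  A=0.2121, B=-0.3644, C=(l²−L²−A²−y'²−z²)/(2L)=0.1106
  γ=atan2(-0.3644,0.2121)=-1.0437;  ψ=arccos(0.2624)=1.3053;  θ1=γ+ψ≈0.2616
arm 2 (φ=120.0°): x'=0.0360, y'=0.0624
  A cos θ + B sin θ = C:  0.1040·cos θ + -0.3644·sin θ = 0.1947
  γ=atan2(-0.3644,0.1040)=-1.2929;  ψ=arccos(0.5139)=1.0310;  θ2=γ+ψ≈-0.2619
rotate P by −φ3: (0.0361, -0.0624, -0.3644)
  A cos θ + B sin θ = C:  0.1039·cos θ + -0.3644·sin θ = 0.1947
  √(A²+B²)=0.3789;  θ3 = -1.2929+1.0310 ≈ -0.2619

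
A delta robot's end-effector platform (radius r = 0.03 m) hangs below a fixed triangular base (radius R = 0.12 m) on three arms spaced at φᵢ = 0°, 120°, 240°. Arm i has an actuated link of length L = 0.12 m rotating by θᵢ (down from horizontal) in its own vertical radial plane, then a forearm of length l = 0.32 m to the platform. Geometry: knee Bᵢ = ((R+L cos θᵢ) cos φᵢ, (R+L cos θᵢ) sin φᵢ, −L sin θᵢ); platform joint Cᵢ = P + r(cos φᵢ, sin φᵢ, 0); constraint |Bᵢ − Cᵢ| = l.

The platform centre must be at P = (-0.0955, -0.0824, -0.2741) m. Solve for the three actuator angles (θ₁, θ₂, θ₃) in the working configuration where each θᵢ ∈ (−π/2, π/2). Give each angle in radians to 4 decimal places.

θ₁ = 0.9597, θ₂ = 0.6108, θ₃ = -0.2621

φ1=0.0° → target in arm frame (-0.0955, -0.0824)
  A=0.1855, B=-0.2741, C=(l²−L²−A²−y'²−z²)/(2L)=-0.1180
  θ1 = atan2(B,A) + arccos(C/0.3310) = 0.9597
φ2=120.0° → target in arm frame (-0.0236, 0.1239)
  A=0.1136, B=-0.2741, C=(l²−L²−A²−y'²−z²)/(2L)=-0.0641
  γ=atan2(-0.2741,0.1136)=-1.1779;  ψ=arccos(-0.2161)=1.7886;  θ2=γ+ψ≈0.6108
arm 3 (φ=240.0°): x'=0.1191, y'=-0.0415
  A=-0.0291, B=-0.2741, C=(l²−L²−A²−y'²−z²)/(2L)=0.0429
  θ3 = atan2(B,A) + arccos(C/0.2756) = -0.2621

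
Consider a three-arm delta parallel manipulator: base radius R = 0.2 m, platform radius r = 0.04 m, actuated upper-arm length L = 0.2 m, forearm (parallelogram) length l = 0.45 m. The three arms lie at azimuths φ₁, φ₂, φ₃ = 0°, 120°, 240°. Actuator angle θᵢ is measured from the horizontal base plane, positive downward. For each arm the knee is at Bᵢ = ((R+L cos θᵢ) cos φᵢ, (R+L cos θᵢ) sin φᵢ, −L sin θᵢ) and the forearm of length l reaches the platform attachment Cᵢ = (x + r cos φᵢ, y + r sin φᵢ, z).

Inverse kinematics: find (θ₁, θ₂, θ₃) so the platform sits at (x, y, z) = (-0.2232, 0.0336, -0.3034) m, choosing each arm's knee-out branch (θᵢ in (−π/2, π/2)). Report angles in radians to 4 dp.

θ₁ = 1.3088, θ₂ = -0.2623, θ₃ = 0.0873

arm 1 (φ=0.0°): x'=-0.2232, y'=0.0336
  A=0.3832, B=-0.3034, C=(l²−L²−A²−y'²−z²)/(2L)=-0.1938
  √(A²+B²)=0.4888;  θ1 = -0.6697+1.9785 ≈ 1.3088
arm 2 (φ=120.0°): x'=0.1407, y'=0.1765
  A=0.0193, B=-0.3034, C=(l²−L²−A²−y'²−z²)/(2L)=0.0973
  θ2 = atan2(B,A) + arccos(C/0.3040) = -0.2623
φ3=240.0° → target in arm frame (0.0825, -0.2101)
  A=0.0775, B=-0.3034, C=(l²−L²−A²−y'²−z²)/(2L)=0.0508
  θ3 = atan2(B,A) + arccos(C/0.3131) = 0.0873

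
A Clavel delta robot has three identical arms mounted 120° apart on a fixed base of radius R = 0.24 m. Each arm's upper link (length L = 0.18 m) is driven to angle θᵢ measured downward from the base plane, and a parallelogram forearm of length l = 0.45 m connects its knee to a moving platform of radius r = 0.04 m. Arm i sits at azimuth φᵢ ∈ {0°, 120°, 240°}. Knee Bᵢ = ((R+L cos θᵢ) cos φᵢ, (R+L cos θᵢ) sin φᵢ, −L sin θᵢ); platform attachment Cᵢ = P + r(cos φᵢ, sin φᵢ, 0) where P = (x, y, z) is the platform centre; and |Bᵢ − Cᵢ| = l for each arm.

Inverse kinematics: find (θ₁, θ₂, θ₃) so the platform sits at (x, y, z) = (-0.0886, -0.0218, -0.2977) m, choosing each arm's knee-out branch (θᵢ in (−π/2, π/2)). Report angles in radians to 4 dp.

arm 1 (φ=0.0°): x'=-0.0886, y'=-0.0218
  A cos θ + B sin θ = C:  0.2886·cos θ + -0.2977·sin θ = -0.0064
  θ1 = atan2(B,A) + arccos(C/0.4146) = 0.7852
arm 2 (φ=120.0°): x'=0.0254, y'=0.0876
  A cos θ + B sin θ = C:  0.1746·cos θ + -0.2977·sin θ = 0.1203
  γ=atan2(-0.2977,0.1746)=-1.0404;  ψ=arccos(0.3487)=1.2147;  θ2=γ+ψ≈0.1742
rotate P by −φ3: (0.0632, -0.0658, -0.2977)
  e−x'=0.1368;  (l²−L²−(e−x')²−y'²−z²)/2L = 0.1623
  √(A²+B²)=0.3276;  θ3 = -1.1400+1.0526 ≈ -0.0874

θ₁ = 0.7852, θ₂ = 0.1742, θ₃ = -0.0874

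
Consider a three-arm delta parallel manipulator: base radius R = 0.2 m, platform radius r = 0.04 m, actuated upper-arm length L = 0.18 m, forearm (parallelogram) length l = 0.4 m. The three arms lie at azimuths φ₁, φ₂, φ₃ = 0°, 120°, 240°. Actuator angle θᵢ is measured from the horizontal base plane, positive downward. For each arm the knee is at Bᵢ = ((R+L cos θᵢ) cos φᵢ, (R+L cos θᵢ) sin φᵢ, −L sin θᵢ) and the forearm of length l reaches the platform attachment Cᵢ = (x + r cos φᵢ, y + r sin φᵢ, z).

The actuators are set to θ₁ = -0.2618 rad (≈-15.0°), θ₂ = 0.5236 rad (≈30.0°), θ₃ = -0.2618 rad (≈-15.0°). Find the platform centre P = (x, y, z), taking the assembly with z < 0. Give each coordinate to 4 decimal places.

arm 1 at φ=0.0°: ρ1 = 0.3339;  O1 = (0.3339, 0.0000, 0.0466)
O2 = (0.3159·cos120.0°, 0.3159·sin120.0°, -0.0900) = (-0.1579, 0.2736, -0.0900)
arm 3 at φ=240.0°: ρ3 = 0.3339;  O3 = (-0.1669, -0.2891, 0.0466)
subtract pairs → two planes through P
plane₁₂: -0.9836x+0.5471y+-0.2732z = -0.0058
det = 1.1168;  x = 0.0030+-0.1414z,  y = -0.0052+0.2450z
quadratic in z: (1.0800)z²+(-0.0021)z+(-0.0483)=0, √Δ=0.4569 → z ∈ {-0.2105, 0.2125}; z = -0.2105 (taking z<0)
x = 0.0328, y = -0.0567

(0.0328, -0.0567, -0.2105)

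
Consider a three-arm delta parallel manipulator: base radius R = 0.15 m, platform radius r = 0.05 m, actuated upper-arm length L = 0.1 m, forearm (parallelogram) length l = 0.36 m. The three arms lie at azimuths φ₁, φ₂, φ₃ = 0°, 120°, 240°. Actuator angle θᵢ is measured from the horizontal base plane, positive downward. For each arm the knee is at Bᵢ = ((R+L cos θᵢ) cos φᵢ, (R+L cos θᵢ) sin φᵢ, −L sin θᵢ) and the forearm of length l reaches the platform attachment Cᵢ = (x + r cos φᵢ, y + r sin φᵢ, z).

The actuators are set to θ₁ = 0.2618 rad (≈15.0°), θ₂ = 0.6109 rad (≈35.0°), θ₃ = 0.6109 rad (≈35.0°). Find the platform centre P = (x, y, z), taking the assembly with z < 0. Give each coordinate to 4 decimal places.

(0.0436, 0.0000, -0.3518)

S1 = (0.1966·cos0.0°, 0.1966·sin0.0°, -0.0259) = (0.1966, 0.0000, -0.0259)
φ2=120.0°: virtual centre (-0.0910, 0.1575, -0.0574), radius l
arm 3 at φ=240.0°: ρ3 = 0.1819;  S3 = (-0.0910, -0.1575, -0.0574)
subtract pairs → two planes through P
[-0.5751 0.3151 -0.0630]·P = -0.0029;  [-0.5751 -0.3151 -0.0630]·P = -0.0029
Cramer: x(z) = 0.0051-0.1095z;  y(z) = 0.0000+0.0000z
quadratic in z: (1.0120)z²+(0.0937)z+(-0.0923)=0, √Δ=0.6183 → z ∈ {-0.3518, 0.2592}; z = -0.3518 (taking z<0)
x = 0.0436, y = 0.0000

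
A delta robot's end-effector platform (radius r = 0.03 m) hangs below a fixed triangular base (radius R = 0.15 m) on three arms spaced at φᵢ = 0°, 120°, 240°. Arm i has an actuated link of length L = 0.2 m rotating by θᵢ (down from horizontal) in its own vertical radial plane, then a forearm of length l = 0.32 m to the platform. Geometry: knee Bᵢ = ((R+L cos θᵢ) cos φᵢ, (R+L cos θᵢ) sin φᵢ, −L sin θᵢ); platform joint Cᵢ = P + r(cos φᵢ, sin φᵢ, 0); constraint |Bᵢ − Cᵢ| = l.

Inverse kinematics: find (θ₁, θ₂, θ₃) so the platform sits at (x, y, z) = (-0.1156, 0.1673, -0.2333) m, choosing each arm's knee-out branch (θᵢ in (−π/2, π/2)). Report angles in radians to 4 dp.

θ₁ = 1.3962, θ₂ = -0.3493, θ₃ = 1.3088

φ1=0.0° → target in arm frame (-0.1156, 0.1673)
  e−x'=0.2356;  (l²−L²−(e−x')²−y'²−z²)/2L = -0.1888
  √(A²+B²)=0.3316;  θ1 = -0.7805+2.1766 ≈ 1.3962
φ2=120.0° → target in arm frame (0.2027, 0.0165)
  A cos θ + B sin θ = C:  -0.0827·cos θ + -0.2333·sin θ = 0.0022
  √(A²+B²)=0.2475;  θ2 = -1.9114+1.5621 ≈ -0.3493
rotate P by −φ3: (-0.0871, -0.1838, -0.2333)
  A=0.2071, B=-0.2333, C=(l²−L²−A²−y'²−z²)/(2L)=-0.1717
  θ3 = atan2(B,A) + arccos(C/0.3120) = 1.3088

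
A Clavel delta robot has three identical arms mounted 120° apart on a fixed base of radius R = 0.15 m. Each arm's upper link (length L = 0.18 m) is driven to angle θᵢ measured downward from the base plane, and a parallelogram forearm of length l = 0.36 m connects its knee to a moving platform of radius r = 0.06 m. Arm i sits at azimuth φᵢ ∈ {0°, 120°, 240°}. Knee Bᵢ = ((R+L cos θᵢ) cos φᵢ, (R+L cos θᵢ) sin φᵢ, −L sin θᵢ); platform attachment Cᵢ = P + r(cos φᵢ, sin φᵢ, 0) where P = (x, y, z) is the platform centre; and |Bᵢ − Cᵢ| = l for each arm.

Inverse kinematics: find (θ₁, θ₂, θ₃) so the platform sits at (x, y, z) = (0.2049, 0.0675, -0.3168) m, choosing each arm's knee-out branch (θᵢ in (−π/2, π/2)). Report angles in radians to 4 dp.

arm 1 (φ=0.0°): x'=0.2049, y'=0.0675
  A=-0.1149, B=-0.3168, C=(l²−L²−A²−y'²−z²)/(2L)=-0.0581
  √(A²+B²)=0.3370;  θ1 = -1.9187+1.7441 ≈ -0.1746
arm 2 (φ=120.0°): x'=-0.0440, y'=-0.2112
  A=0.1340, B=-0.3168, C=(l²−L²−A²−y'²−z²)/(2L)=-0.1826
  √(A²+B²)=0.3440;  θ2 = -1.1707+2.1303 ≈ 0.9596
arm 3 (φ=240.0°): x'=-0.1609, y'=0.1437
  A cos θ + B sin θ = C:  0.2509·cos θ + -0.3168·sin θ = -0.2410
  √(A²+B²)=0.4041;  θ3 = -0.9010+2.2098 ≈ 1.3088

θ₁ = -0.1746, θ₂ = 0.9596, θ₃ = 1.3088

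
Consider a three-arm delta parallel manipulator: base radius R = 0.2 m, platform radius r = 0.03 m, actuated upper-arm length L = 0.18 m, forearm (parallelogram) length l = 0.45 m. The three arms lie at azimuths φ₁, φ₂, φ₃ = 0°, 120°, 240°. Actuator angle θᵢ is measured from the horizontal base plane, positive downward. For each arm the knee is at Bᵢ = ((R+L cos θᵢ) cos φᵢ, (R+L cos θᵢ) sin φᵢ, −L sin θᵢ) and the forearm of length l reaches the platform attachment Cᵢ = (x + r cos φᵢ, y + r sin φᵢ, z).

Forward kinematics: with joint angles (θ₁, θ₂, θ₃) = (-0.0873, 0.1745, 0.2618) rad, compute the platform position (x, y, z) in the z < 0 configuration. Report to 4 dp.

φ1=0.0°: virtual centre (0.3493, 0.0000, 0.0157), radius l
S2 = (0.3473·cos120.0°, 0.3473·sin120.0°, -0.0313) = (-0.1736, 0.3007, -0.0313)
S3 = (0.3439·cos240.0°, 0.3439·sin240.0°, -0.0466) = (-0.1719, -0.2978, -0.0466)
eliminate P² terms by subtracting sphere 1 from 2 and 3
linear system: -1.0459x+0.6015y = -0.0007−-0.0939z; -1.0425x+-0.5956y = -0.0019−-0.1246z
det = 1.2500;  x = 0.0012+-0.1047z,  y = 0.0010+-0.0259z
quadratic in z: (1.0116)z²+(0.0414)z+(-0.0811)=0, √Δ=0.5743 → z ∈ {-0.3043, 0.2634}; z = -0.3043 (taking z<0)
x = 0.0331, y = 0.0089

(0.0331, 0.0089, -0.3043)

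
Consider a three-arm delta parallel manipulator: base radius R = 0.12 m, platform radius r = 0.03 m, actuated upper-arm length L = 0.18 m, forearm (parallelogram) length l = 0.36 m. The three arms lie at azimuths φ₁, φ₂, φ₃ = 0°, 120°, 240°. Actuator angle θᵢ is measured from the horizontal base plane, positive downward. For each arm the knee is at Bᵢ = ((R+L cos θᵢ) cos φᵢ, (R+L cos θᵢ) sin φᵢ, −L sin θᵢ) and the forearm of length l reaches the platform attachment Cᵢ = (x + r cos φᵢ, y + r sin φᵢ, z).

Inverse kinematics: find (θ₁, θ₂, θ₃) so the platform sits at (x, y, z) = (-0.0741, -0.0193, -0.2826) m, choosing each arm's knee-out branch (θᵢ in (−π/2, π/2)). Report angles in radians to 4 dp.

θ₁ = 0.6109, θ₂ = 0.1745, θ₃ = -0.0001

rotate P by −φ1: (-0.0741, -0.0193, -0.2826)
  A=0.1641, B=-0.2826, C=(l²−L²−A²−y'²−z²)/(2L)=-0.0277
  θ1 = atan2(B,A) + arccos(C/0.3268) = 0.6109
rotate P by −φ2: (0.0203, 0.0738, -0.2826)
  A=0.0697, B=-0.2826, C=(l²−L²−A²−y'²−z²)/(2L)=0.0195
  √(A²+B²)=0.2911;  θ2 = -1.3291+1.5036 ≈ 0.1745
φ3=240.0° → target in arm frame (0.0538, -0.0545)
  A cos θ + B sin θ = C:  0.0362·cos θ + -0.2826·sin θ = 0.0363
  √(A²+B²)=0.2849;  θ3 = -1.4433+1.4432 ≈ -0.0001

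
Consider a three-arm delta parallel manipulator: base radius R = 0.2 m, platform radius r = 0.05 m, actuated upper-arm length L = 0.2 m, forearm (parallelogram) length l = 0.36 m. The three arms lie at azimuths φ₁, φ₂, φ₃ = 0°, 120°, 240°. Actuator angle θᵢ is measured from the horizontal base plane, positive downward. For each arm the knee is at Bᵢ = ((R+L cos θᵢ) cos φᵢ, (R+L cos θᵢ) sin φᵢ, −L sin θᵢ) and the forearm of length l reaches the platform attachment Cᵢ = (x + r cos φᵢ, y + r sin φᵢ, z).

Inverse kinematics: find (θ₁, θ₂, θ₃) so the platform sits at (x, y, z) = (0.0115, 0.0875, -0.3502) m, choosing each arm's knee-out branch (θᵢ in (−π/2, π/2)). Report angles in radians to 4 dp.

θ₁ = 0.7854, θ₂ = 0.5235, θ₃ = 1.1343

arm 1 (φ=0.0°): x'=0.0115, y'=0.0875
  e−x'=0.1385;  (l²−L²−(e−x')²−y'²−z²)/2L = -0.1497
  θ1 = atan2(B,A) + arccos(C/0.3766) = 0.7854
φ2=120.0° → target in arm frame (0.0700, -0.0537)
  A=0.0800, B=-0.3502, C=(l²−L²−A²−y'²−z²)/(2L)=-0.1058
  θ2 = atan2(B,A) + arccos(C/0.3592) = 0.5235
φ3=240.0° → target in arm frame (-0.0815, -0.0338)
  e−x'=0.2315;  (l²−L²−(e−x')²−y'²−z²)/2L = -0.2195
  θ3 = atan2(B,A) + arccos(C/0.4198) = 1.1343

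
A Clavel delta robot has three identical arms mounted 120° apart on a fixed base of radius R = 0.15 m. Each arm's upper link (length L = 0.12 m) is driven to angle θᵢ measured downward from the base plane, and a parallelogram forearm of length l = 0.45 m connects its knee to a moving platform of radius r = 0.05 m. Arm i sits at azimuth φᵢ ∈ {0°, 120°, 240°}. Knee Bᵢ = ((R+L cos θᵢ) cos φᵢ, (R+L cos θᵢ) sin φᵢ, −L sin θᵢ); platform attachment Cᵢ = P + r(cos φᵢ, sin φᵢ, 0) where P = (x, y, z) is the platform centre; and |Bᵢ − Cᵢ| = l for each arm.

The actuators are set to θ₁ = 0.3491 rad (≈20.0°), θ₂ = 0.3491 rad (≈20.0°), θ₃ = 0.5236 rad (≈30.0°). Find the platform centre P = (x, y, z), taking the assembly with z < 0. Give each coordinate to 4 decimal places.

(0.0150, 0.0260, -0.4444)

arm 1 at φ=0.0°: (R−r)+L cos θ1 = 0.2128;  centre 1 = (0.2128, 0.0000, -0.0410)
arm 2 at φ=120.0°: (R−r)+L cos θ2 = 0.2128;  centre 2 = (-0.1064, 0.1843, -0.0410)
φ3=240.0°: virtual centre (-0.1020, -0.1766, -0.0600), radius l
subtract pairs → two planes through P
linear system: -0.6383x+0.3685y = 0.0000−0.0000z; -0.6294x+-0.3532y = -0.0018−-0.0379z
det = 0.4574;  x = 0.0014+-0.0305z,  y = 0.0025+-0.0529z
into |P−centre ₁|² = l²: 1.0037z² + 0.0947z + -0.1561 = 0;  Δ = 0.6359;  z = -0.4444 or 0.3500 → z<0 root = -0.4444
x = 0.0150, y = 0.0260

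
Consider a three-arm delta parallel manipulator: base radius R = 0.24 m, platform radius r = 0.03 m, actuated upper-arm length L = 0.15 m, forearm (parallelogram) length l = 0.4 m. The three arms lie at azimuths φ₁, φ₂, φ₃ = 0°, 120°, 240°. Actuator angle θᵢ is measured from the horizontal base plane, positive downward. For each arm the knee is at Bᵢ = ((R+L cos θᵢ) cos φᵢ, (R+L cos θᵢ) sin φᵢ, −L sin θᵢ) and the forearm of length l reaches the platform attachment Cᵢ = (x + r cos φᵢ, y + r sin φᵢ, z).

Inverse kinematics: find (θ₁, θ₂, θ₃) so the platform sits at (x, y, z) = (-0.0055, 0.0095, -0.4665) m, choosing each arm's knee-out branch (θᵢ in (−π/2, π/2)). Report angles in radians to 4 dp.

φ1=0.0° → target in arm frame (-0.0055, 0.0095)
  A=0.2155, B=-0.4665, C=(l²−L²−A²−y'²−z²)/(2L)=-0.4222
  θ1 = atan2(B,A) + arccos(C/0.5139) = 1.3969
rotate P by −φ2: (0.0110, 0.0000, -0.4665)
  A cos θ + B sin θ = C:  0.1990·cos θ + -0.4665·sin θ = -0.3991
  θ2 = atan2(B,A) + arccos(C/0.5072) = 1.3090
φ3=240.0° → target in arm frame (-0.0055, -0.0095)
  e−x'=0.2155;  (l²−L²−(e−x')²−y'²−z²)/2L = -0.4221
  √(A²+B²)=0.5139;  θ3 = -1.1381+2.5349 ≈ 1.3968

θ₁ = 1.3969, θ₂ = 1.3090, θ₃ = 1.3968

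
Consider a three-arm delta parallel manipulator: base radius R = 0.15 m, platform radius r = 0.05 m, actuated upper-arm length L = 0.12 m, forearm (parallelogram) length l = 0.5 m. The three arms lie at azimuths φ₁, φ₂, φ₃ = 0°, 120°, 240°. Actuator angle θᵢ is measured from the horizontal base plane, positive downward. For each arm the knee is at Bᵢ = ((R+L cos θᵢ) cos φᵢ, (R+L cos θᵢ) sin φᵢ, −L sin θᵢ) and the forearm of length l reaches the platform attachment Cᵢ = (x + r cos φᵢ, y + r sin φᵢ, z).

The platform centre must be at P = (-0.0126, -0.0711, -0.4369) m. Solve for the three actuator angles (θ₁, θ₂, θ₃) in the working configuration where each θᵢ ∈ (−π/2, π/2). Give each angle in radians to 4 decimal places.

φ1=0.0° → target in arm frame (-0.0126, -0.0711)
  A cos θ + B sin θ = C:  0.1126·cos θ + -0.4369·sin θ = 0.1124
  √(A²+B²)=0.4512;  θ1 = -1.3186+1.3189 ≈ 0.0004
rotate P by −φ2: (-0.0553, 0.0465, -0.4369)
  A cos θ + B sin θ = C:  0.1553·cos θ + -0.4369·sin θ = 0.0769
  √(A²+B²)=0.4637;  θ2 = -1.2293+1.4042 ≈ 0.1749
arm 3 (φ=240.0°): x'=0.0679, y'=0.0246
  A=0.0321, B=-0.4369, C=(l²−L²−A²−y'²−z²)/(2L)=0.1795
  θ3 = atan2(B,A) + arccos(C/0.4381) = -0.3488

θ₁ = 0.0004, θ₂ = 0.1749, θ₃ = -0.3488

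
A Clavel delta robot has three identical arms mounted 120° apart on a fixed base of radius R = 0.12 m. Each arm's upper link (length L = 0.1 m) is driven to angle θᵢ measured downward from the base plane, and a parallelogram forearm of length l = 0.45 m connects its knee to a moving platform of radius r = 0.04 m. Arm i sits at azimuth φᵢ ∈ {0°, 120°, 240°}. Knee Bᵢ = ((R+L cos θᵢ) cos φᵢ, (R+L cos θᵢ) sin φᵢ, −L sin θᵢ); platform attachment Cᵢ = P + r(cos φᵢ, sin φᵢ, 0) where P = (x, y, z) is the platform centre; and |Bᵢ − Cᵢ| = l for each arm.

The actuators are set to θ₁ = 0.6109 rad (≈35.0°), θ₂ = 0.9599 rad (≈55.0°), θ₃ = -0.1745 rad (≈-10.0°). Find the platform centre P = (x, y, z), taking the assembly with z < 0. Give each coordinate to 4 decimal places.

(-0.0311, -0.1653, -0.4287)

centre 1 = (0.1619·cos0.0°, 0.1619·sin0.0°, -0.0574) = (0.1619, 0.0000, -0.0574)
arm 2 at φ=120.0°: (R−r)+L cos θ2 = 0.1374;  centre 2 = (-0.0687, 0.1190, -0.0819)
centre 3 = (0.1785·cos240.0°, 0.1785·sin240.0°, 0.0174) = (-0.0892, -0.1546, 0.0174)
eliminate P² terms by subtracting sphere 1 from 2 and 3
[-0.4612 0.2379 -0.0491]·P = -0.0039;  [-0.5023 -0.3091 0.1494]·P = 0.0027
Cramer: x(z) = 0.0022+0.0777z;  y(z) = -0.0122+0.3571z
into |P−centre ₁|² = l²: 1.1336z² + 0.0812z + -0.1736 = 0;  Δ = 0.7936;  z = -0.4287 or 0.3571 → z<0 root = -0.4287
x = -0.0311, y = -0.1653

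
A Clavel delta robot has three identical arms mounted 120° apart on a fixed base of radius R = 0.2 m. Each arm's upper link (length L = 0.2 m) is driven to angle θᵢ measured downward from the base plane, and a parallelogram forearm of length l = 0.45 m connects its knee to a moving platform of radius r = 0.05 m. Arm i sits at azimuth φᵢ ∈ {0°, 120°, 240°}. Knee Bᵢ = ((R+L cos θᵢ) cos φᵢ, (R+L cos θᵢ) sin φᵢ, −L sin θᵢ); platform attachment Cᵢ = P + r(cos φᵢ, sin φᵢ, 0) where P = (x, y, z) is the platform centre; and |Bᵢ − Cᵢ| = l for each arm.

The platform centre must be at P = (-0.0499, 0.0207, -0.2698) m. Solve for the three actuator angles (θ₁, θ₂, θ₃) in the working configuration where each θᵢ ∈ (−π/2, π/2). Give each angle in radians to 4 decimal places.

θ₁ = 0.2617, θ₂ = -0.3488, θ₃ = -0.0874

rotate P by −φ1: (-0.0499, 0.0207, -0.2698)
  A=0.1999, B=-0.2698, C=(l²−L²−A²−y'²−z²)/(2L)=0.1233
  γ=atan2(-0.2698,0.1999)=-0.9331;  ψ=arccos(0.3672)=1.1948;  θ1=γ+ψ≈0.2617
arm 2 (φ=120.0°): x'=0.0429, y'=0.0329
  e−x'=0.1071;  (l²−L²−(e−x')²−y'²−z²)/2L = 0.1929
  √(A²+B²)=0.2903;  θ2 = -1.1928+0.8440 ≈ -0.3488
arm 3 (φ=240.0°): x'=0.0070, y'=-0.0536
  A cos θ + B sin θ = C:  0.1430·cos θ + -0.2698·sin θ = 0.1660
  θ3 = atan2(B,A) + arccos(C/0.3053) = -0.0874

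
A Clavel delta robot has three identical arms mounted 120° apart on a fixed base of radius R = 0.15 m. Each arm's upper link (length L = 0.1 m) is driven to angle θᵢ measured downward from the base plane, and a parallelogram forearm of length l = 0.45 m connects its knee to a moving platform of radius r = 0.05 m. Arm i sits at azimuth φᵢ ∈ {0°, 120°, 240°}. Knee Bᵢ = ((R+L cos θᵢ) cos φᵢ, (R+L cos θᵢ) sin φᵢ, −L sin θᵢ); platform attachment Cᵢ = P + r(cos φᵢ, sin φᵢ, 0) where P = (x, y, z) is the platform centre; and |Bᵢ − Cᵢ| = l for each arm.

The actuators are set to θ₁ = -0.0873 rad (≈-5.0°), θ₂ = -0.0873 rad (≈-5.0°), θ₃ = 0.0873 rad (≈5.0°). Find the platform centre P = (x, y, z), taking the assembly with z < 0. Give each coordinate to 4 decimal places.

(0.0116, 0.0202, -0.3996)

S1 = (0.1996·cos0.0°, 0.1996·sin0.0°, 0.0087) = (0.1996, 0.0000, 0.0087)
arm 2 at φ=120.0°: ρ2 = 0.1996;  S2 = (-0.0998, 0.1729, 0.0087)
arm 3 at φ=240.0°: ρ3 = 0.1996;  S3 = (-0.0998, -0.1729, -0.0087)
|S₂|²−|S₁|² = 0.0000;  |S₃|²−|S₁|² = 0.0000
plane₁₂: -0.5989x+0.3458y+0.0000z = 0.0000
Cramer: x(z) = 0.0000-0.0291z;  y(z) = 0.0000-0.0504z
quadratic in z: (1.0034)z²+(-0.0058)z+(-0.1626)=0, √Δ=0.8078 → z ∈ {-0.3996, 0.4054}; z = -0.3996 (taking z<0)
x = 0.0116, y = 0.0202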